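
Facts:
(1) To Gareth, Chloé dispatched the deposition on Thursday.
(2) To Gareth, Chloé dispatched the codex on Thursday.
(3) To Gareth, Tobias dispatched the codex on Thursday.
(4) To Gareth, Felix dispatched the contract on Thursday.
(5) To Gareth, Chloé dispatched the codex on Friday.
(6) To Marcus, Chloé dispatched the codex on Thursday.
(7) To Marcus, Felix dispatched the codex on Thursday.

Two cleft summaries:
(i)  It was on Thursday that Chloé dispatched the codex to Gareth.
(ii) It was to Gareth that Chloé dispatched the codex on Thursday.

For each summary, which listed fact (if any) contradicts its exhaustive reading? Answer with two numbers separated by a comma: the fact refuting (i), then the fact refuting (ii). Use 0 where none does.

Summary (i) focuses "on Thursday" (the setting); background agent = Chloé, thing = the codex, recipient = Gareth. Fact (5) matches that background with setting = on Friday — refutes (i).
Summary (ii) focuses "Gareth" (the recipient); background agent = Chloé, thing = the codex, setting = on Thursday. Fact (6) matches that background with recipient = Marcus — refutes (ii).

5, 6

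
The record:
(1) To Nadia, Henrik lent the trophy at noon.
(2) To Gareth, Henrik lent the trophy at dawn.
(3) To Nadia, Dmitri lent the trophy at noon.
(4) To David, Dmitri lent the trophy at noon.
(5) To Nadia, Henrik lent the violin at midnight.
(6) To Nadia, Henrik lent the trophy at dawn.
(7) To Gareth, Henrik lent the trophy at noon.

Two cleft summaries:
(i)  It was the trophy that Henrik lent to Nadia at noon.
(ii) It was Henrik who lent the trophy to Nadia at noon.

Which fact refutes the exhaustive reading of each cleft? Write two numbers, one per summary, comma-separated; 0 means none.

(i): focus "the trophy". No fact shares agent = Henrik, recipient = Nadia, setting = at noon with a different thing. 0.
(ii): focus "Henrik". Looking for thing = the trophy, recipient = Nadia, setting = at noon with some other agent — fact (3) has Dmitri there. Refuted.

0, 3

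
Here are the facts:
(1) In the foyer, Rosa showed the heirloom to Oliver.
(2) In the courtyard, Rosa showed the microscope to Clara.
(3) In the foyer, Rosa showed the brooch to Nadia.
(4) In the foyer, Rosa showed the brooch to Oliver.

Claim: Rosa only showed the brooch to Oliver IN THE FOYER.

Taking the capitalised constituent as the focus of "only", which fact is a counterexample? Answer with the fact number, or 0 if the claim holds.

The capitals mark "in the foyer" as focus. So "only" rules out other settings, with the rest (same agent, thing, recipient (Rosa / the brooch / Oliver)) as background.
Every other fact changes something in the background, not just the setting. Nothing refutes the claim.

0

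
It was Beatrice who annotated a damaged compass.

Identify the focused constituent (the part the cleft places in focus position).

In an it-cleft "It was X that/who ...", the clefted constituent X is the focus; the that/who-clause expresses the presupposed open proposition.
Here the focus is "Beatrice". The backgrounded (presupposed) material includes "a damaged compass".

Beatrice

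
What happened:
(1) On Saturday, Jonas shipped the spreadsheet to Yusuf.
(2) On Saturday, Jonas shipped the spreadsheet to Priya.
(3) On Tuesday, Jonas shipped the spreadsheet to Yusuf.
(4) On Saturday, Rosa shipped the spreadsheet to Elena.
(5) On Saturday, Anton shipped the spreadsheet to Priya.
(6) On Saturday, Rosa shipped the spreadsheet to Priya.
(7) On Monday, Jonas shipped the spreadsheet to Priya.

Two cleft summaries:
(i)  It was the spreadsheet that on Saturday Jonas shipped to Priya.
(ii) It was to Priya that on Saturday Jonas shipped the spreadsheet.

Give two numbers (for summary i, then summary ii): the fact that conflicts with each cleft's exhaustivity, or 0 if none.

0, 1

(i): focus "the spreadsheet". No fact shares Jonas as agent and Priya as recipient and on Saturday as setting with a different thing. 0.
(ii): focus "Priya". Looking for Jonas as agent and the spreadsheet as thing and on Saturday as setting with some other recipient — fact (1) has Yusuf there. Refuted.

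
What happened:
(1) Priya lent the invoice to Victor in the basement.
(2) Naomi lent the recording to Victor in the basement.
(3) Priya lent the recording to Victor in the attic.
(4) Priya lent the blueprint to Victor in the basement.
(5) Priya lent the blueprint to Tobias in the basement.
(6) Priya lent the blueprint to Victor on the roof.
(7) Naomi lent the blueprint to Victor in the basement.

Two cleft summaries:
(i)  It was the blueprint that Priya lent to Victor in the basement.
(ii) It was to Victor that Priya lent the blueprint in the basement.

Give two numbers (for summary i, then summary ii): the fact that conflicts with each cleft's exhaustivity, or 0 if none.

(i): focus "the blueprint". Looking for Priya as agent and Victor as recipient and in the basement as setting with some other thing — fact (1) has the invoice there. Refuted.
(ii): focus "Victor". Looking for Priya as agent and the blueprint as thing and in the basement as setting with some other recipient — fact (5) has Tobias there. Refuted.

1, 5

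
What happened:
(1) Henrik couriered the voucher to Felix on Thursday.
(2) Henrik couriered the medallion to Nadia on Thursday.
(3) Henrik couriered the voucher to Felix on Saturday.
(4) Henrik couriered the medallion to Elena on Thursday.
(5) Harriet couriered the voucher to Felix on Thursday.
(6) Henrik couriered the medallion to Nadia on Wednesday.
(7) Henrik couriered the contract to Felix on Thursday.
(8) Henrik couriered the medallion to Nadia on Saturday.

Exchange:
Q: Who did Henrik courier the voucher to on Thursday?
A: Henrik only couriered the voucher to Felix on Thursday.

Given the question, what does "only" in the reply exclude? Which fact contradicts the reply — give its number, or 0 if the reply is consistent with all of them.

The question "Who did ... to ...?" targets the recipient, so in the reply the focus falls on "Felix".
"Only" then excludes alternative recipients while the background — Henrik as agent and the voucher as thing and on Thursday as setting — is held fixed.
No listed fact shares that background with another recipient. Nothing contradicts the reply.
(Fact (3) would refute a reading with focus on the setting — but that is not what the question asks.)

0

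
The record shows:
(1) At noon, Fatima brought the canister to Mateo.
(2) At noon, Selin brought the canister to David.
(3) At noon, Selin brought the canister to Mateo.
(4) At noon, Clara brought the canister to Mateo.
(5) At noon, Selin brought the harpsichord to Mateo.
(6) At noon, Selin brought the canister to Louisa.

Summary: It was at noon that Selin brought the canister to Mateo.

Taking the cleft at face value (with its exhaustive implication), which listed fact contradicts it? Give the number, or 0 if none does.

The cleft puts "at noon" in focus and presupposes the open proposition with Selin as agent and the canister as thing and Mateo as recipient.
The exhaustive reading says no other setting fits that background.
No listed fact matches the background with a different setting. Exhaustivity holds.

0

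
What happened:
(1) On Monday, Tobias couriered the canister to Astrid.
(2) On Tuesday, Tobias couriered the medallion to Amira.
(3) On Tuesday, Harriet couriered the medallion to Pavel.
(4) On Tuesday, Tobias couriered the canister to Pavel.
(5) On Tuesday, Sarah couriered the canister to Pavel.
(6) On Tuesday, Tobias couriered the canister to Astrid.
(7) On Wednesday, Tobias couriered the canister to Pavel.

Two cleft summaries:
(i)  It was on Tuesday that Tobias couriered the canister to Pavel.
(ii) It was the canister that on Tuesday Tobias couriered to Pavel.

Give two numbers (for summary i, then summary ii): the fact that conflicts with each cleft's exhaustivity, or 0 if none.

7, 0

(i): focus "on Tuesday". Looking for agent = Tobias, thing = the canister, recipient = Pavel with some other setting — fact (7) has on Wednesday there. Refuted.
(ii): focus "the canister". No fact shares agent = Tobias, recipient = Pavel, setting = on Tuesday with a different thing. 0.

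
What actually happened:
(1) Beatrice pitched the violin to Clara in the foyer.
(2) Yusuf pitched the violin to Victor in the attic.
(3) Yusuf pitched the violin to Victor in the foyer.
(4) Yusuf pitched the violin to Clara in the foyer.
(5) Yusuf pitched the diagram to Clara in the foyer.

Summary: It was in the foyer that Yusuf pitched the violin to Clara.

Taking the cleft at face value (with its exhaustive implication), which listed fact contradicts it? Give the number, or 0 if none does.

The cleft puts "in the foyer" in focus and presupposes the open proposition with Yusuf as agent and the violin as thing and Clara as recipient.
Exhaustivity: in the foyer is the only setting satisfying that background.
Every other fact differs from the presupposition on some backgrounded slot, so none challenges the exhaustivity.

0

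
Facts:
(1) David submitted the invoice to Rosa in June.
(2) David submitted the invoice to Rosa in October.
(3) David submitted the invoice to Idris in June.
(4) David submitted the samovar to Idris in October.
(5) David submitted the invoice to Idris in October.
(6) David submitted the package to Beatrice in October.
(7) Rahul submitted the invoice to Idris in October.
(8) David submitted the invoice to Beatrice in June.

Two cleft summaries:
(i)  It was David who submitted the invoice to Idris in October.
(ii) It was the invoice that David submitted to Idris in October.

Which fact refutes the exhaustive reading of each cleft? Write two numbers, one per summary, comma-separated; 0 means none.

7, 4

Summary (i) focuses "David" (the agent); background thing = the invoice, recipient = Idris, setting = in October. Fact (7) matches that background with agent = Rahul — refutes (i).
Summary (ii) focuses "the invoice" (the thing); background agent = David, recipient = Idris, setting = in October. Fact (4) matches that background with thing = the samovar — refutes (ii).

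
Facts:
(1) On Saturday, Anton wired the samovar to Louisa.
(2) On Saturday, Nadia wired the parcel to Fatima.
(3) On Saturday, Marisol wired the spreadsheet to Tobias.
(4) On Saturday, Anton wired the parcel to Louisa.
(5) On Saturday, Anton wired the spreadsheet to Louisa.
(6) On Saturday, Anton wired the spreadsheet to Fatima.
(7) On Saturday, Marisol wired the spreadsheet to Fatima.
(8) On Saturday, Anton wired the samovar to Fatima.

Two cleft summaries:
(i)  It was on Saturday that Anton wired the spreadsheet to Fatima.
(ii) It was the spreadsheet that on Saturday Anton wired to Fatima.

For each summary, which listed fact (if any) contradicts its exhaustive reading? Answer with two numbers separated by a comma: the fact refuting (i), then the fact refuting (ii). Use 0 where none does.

(i): focus "on Saturday". No fact shares Anton as agent and the spreadsheet as thing and Fatima as recipient with a different setting. 0.
(ii): focus "the spreadsheet". Looking for Anton as agent and Fatima as recipient and on Saturday as setting with some other thing — fact (8) has the samovar there. Refuted.

0, 8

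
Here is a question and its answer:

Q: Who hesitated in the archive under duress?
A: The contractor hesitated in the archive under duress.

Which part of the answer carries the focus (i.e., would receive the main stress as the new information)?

The wh-word "who" asks about the subject (agent).
In the answer, "under duress" and "in the archive" are given — repeated from the question.
The constituent filling the subject (agent) gap is "the contractor"; that is the focus and would carry nuclear stress.

the contractor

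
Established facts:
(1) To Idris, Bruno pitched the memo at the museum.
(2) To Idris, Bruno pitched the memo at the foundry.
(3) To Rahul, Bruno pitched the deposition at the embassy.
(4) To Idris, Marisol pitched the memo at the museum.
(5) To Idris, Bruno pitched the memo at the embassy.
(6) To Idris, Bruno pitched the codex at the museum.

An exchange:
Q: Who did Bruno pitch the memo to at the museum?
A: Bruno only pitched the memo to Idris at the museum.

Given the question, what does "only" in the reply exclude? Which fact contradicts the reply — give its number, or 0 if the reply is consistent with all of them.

Answering "Who did ... to ...?" puts focus on the recipient — here, "Idris".
So "only" ranges over recipients; the rest (Bruno as agent and the memo as thing and at the museum as setting) is presupposed.
No listed fact shares that background with another recipient. Nothing contradicts the reply.
(Fact (6) would refute a reading with focus on the thing — but that is not what the question asks.)

0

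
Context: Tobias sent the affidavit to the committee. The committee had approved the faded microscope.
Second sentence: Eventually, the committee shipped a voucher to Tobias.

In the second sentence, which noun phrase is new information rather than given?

a voucher

"the committee" and "Tobias" in the second sentence are given — already mentioned in the context.
"a voucher" has no antecedent in the context; it is discourse-new (the indefinite article also signals a new referent).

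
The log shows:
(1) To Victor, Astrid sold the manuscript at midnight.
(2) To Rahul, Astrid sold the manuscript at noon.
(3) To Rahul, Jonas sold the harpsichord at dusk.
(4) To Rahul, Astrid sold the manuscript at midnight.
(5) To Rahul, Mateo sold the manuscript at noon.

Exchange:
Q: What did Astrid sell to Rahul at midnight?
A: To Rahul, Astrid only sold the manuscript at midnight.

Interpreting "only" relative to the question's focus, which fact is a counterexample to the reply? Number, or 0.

0

The question "What did ...?" targets the thing, so in the reply the focus falls on "the manuscript".
"Only" then excludes alternative things while the background — Astrid as agent and Rahul as recipient and at midnight as setting — is held fixed.
No listed fact shares that background with another thing. Nothing contradicts the reply.
(Fact (1) would refute a reading with focus on the recipient — but that is not what the question asks.)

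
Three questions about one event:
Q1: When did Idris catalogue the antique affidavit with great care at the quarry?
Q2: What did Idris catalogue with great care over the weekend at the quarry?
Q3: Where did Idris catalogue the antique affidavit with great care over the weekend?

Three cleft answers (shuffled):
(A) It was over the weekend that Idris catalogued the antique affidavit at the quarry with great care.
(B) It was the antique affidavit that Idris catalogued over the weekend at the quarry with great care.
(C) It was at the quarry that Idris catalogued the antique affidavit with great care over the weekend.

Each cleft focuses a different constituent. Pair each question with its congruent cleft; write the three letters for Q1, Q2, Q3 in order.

Q1 asks about the time; cleft (A) focuses "over the weekend", which is the time — so Q1 → A.
Q2 asks about the direct object; cleft (B) focuses "the antique affidavit", which is the direct object — so Q2 → B.
Q3 asks about the location; cleft (C) focuses "at the quarry", which is the location — so Q3 → C.
Mapping: Q1→A, Q2→B, Q3→C.

ABC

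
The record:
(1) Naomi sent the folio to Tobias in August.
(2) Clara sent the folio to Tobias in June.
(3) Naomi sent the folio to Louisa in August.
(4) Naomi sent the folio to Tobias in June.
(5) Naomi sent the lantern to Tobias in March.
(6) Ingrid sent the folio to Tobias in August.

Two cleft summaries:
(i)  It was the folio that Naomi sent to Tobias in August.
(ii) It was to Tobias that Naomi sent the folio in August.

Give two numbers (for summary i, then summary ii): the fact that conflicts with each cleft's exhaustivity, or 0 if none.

0, 3

(i): focus "the folio". No fact shares same agent, recipient, setting (Naomi / Tobias / in August) with a different thing. 0.
(ii): focus "Tobias". Looking for same agent, thing, setting (Naomi / the folio / in August) with some other recipient — fact (3) has Louisa there. Refuted.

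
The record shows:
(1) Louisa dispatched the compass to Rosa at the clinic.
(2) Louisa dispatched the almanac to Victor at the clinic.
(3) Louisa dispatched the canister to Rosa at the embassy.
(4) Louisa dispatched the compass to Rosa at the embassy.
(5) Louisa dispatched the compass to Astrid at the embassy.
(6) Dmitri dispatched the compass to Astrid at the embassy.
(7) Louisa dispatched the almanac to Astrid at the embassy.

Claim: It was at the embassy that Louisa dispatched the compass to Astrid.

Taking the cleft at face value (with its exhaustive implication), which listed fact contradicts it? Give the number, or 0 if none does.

0

The cleft puts "at the embassy" in focus and presupposes the open proposition with agent = Louisa, thing = the compass, recipient = Astrid.
The exhaustive reading says no other setting fits that background.
No listed fact matches the background with a different setting. Exhaustivity holds.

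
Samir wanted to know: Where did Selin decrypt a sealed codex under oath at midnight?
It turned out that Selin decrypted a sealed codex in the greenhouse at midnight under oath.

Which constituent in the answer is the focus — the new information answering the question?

The wh-word "where" asks about the location.
In the answer, "Selin", "a sealed codex", "at midnight" and "under oath" are given — repeated from the question.
The constituent filling the location gap is "in the greenhouse"; that is the focus and would carry nuclear stress.

in the greenhouse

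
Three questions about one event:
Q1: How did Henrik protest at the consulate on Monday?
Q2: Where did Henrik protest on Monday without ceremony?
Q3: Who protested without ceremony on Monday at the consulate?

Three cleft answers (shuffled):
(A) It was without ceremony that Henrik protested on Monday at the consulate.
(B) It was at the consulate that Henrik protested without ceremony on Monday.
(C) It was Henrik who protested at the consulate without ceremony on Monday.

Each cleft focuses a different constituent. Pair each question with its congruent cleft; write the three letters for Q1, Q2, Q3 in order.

Q1 asks about the manner; cleft (A) focuses "without ceremony", which is the manner — so Q1 → A.
Q2 asks about the location; cleft (B) focuses "at the consulate", which is the location — so Q2 → B.
Q3 asks about the subject (agent); cleft (C) focuses "Henrik", which is the subject (agent) — so Q3 → C.
Mapping: Q1→A, Q2→B, Q3→C.

ABC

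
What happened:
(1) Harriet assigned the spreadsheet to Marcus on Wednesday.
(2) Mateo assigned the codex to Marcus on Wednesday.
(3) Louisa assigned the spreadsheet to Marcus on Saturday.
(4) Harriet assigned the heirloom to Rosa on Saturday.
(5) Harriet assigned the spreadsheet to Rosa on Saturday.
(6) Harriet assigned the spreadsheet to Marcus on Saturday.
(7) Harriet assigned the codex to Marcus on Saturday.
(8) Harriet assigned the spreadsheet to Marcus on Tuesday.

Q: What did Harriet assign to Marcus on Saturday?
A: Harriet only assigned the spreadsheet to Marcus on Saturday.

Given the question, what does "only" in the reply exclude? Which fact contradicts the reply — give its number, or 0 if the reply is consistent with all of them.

7

The question "What did ...?" targets the thing, so in the reply the focus falls on "the spreadsheet".
"Only" then excludes alternative things while the background — agent = Harriet, recipient = Marcus, setting = on Saturday — is held fixed.
Fact (7) keeps agent = Harriet, recipient = Marcus, setting = on Saturday but has thing = the codex; that refutes the reply.
(Fact (1) would refute a reading with focus on the setting — but that is not what the question asks.)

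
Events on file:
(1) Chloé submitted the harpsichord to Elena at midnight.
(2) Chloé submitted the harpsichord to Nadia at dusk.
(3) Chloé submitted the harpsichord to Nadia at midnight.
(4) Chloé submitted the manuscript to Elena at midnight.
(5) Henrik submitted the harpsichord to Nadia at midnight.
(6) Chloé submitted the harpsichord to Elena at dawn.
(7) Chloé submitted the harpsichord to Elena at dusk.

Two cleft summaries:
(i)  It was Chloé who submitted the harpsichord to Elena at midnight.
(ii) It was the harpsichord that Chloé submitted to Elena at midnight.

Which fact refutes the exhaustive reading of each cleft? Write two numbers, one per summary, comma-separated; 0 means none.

(i): focus "Chloé". No fact shares thing = the harpsichord, recipient = Elena, setting = at midnight with a different agent. 0.
(ii): focus "the harpsichord". Looking for agent = Chloé, recipient = Elena, setting = at midnight with some other thing — fact (4) has the manuscript there. Refuted.

0, 4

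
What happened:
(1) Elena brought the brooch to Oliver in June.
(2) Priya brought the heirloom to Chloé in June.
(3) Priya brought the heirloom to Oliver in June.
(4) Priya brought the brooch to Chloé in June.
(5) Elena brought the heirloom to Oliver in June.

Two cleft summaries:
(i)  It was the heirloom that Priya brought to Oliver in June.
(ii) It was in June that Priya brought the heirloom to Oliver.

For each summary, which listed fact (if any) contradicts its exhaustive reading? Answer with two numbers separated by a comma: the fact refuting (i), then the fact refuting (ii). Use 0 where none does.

0, 0

(i): focus "the heirloom". No fact shares agent = Priya, recipient = Oliver, setting = in June with a different thing. 0.
(ii): focus "in June". No fact shares agent = Priya, thing = the heirloom, recipient = Oliver with a different setting. 0.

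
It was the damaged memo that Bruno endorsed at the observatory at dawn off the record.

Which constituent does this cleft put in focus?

the damaged memo

In an it-cleft "It was X that/who ...", the clefted constituent X is the focus; the that/who-clause expresses the presupposed open proposition.
Here the focus is "the damaged memo". The backgrounded (presupposed) material includes "Bruno", "at the observatory", "at dawn" and "off the record".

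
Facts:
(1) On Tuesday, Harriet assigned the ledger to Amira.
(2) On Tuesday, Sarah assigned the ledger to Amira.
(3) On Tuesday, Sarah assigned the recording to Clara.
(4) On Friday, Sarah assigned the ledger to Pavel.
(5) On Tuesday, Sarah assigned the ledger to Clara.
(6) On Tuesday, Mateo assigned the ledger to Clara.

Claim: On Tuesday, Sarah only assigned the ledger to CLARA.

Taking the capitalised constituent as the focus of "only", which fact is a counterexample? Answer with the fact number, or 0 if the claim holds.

The capitals mark "Clara" as focus. So "only" rules out other recipients, with the rest (same agent, thing, setting (Sarah / the ledger / on Tuesday)) as background.
Fact (2) matches on same agent, thing, setting (Sarah / the ledger / on Tuesday), but has recipient = Amira instead. That refutes the claim.

2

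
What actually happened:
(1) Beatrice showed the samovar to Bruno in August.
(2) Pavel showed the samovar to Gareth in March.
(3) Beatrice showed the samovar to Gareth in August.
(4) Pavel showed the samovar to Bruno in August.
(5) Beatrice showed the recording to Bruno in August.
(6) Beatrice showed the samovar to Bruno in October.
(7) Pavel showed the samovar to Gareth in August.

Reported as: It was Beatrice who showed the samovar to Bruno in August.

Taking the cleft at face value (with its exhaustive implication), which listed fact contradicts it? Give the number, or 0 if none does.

Focus of the cleft: "Beatrice" (the agent). Presupposed background: thing = the samovar, recipient = Bruno, setting = in August.
Exhaustivity: Beatrice is the only agent satisfying that background.
Fact (4) shares the background but with agent = Pavel; exhaustivity is violated.

4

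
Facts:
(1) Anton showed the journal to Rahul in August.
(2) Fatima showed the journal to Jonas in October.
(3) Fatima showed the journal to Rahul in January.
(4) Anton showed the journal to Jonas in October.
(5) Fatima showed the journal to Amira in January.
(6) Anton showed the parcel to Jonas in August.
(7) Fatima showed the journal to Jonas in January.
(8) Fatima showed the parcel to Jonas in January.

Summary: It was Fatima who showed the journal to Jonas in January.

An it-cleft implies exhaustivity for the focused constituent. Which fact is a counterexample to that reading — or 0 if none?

0

Focus of the cleft: "Fatima" (the agent). Presupposed background: the journal as thing and Jonas as recipient and in January as setting.
The exhaustive reading says no other agent fits that background.
Every other fact differs from the presupposition on some backgrounded slot, so none challenges the exhaustivity.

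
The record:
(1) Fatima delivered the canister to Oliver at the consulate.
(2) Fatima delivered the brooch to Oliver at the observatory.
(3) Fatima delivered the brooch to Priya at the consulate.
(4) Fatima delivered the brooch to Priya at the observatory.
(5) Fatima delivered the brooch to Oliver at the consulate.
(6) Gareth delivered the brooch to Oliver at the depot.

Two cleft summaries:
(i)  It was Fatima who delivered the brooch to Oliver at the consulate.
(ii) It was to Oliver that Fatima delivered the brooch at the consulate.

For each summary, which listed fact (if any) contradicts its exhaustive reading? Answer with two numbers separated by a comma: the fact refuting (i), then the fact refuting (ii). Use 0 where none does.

Summary (i) focuses "Fatima" (the agent); background the brooch as thing and Oliver as recipient and at the consulate as setting. No fact matches that background with a different agent, so 0.
Summary (ii) focuses "Oliver" (the recipient); background Fatima as agent and the brooch as thing and at the consulate as setting. Fact (3) matches that background with recipient = Priya — refutes (ii).

0, 3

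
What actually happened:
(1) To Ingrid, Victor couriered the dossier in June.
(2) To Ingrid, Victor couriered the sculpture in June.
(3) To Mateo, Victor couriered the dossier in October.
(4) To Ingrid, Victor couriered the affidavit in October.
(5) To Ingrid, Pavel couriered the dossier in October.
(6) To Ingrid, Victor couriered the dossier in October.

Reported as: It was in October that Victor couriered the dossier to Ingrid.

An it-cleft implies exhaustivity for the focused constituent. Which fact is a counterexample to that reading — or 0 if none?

1

The cleft puts "in October" in focus and presupposes the open proposition with Victor as agent and the dossier as thing and Ingrid as recipient.
Exhaustivity: in October is the only setting satisfying that background.
Fact (1) shares the background but with setting = in June; exhaustivity is violated.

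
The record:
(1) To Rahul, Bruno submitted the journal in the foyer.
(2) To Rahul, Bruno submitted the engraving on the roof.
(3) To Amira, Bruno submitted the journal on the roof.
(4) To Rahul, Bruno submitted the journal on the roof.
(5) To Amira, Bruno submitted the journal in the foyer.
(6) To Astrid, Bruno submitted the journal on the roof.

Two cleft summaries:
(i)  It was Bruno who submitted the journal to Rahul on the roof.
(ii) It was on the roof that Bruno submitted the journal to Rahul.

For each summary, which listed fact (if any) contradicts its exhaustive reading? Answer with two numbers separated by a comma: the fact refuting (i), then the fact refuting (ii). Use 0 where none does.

0, 1

(i): focus "Bruno". No fact shares same thing, recipient, setting (the journal / Rahul / on the roof) with a different agent. 0.
(ii): focus "on the roof". Looking for same agent, thing, recipient (Bruno / the journal / Rahul) with some other setting — fact (1) has in the foyer there. Refuted.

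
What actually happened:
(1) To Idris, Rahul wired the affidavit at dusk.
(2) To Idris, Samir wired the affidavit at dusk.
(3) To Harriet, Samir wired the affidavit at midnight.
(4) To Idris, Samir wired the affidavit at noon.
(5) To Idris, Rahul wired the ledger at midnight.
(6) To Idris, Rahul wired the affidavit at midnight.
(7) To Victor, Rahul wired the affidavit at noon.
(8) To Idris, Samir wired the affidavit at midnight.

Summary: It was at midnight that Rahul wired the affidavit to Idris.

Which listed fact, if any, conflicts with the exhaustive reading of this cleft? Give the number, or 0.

Focus of the cleft: "at midnight" (the setting). Presupposed background: same agent, thing, recipient (Rahul / the affidavit / Idris).
Exhaustivity: at midnight is the only setting satisfying that background.
Fact (1) shares the background but with setting = at dusk; exhaustivity is violated.

1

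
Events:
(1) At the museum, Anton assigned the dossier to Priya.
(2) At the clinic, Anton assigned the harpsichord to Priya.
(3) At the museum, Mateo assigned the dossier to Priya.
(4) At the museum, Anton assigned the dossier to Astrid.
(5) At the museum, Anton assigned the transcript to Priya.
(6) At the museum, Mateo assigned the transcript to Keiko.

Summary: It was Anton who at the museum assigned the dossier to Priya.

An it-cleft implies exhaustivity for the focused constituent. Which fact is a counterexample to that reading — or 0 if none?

Focus of the cleft: "Anton" (the agent). Presupposed background: same thing, recipient, setting (the dossier / Priya / at the museum).
The exhaustive reading says no other agent fits that background.
Fact (3) shares the background but with agent = Mateo; exhaustivity is violated.

3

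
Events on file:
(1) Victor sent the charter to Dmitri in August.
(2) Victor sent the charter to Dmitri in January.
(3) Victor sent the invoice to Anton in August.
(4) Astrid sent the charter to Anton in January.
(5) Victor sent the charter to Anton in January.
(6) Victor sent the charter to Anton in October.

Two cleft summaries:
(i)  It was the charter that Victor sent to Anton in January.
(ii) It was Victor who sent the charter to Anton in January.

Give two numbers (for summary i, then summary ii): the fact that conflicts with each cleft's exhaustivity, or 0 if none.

(i): focus "the charter". No fact shares agent = Victor, recipient = Anton, setting = in January with a different thing. 0.
(ii): focus "Victor". Looking for thing = the charter, recipient = Anton, setting = in January with some other agent — fact (4) has Astrid there. Refuted.

0, 4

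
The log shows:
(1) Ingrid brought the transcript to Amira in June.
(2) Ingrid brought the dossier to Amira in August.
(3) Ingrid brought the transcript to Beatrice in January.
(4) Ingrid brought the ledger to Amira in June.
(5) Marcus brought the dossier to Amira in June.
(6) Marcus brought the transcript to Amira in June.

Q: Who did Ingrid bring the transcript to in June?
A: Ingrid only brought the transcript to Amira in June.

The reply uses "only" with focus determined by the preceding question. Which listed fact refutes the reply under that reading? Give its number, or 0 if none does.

The question "Who did ... to ...?" targets the recipient, so in the reply the focus falls on "Amira".
So "only" ranges over recipients; the rest (agent = Ingrid, thing = the transcript, setting = in June) is presupposed.
No fact keeps agent = Ingrid, thing = the transcript, setting = in June while changing the recipient; every other fact differs on something backgrounded. The reply stands.
(Fact (4) would refute a reading with focus on the thing — but that is not what the question asks.)

0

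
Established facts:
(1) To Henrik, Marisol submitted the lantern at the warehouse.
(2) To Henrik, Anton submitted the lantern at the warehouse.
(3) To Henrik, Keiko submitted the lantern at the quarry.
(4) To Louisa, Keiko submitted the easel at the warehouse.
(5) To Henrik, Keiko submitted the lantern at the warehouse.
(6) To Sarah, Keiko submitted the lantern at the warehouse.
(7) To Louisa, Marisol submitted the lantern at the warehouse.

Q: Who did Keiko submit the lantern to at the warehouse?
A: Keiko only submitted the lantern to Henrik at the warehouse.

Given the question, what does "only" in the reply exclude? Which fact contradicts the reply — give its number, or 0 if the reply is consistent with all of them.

6

Answering "Who did ... to ...?" puts focus on the recipient — here, "Henrik".
So "only" ranges over recipients; the rest (agent = Keiko, thing = the lantern, setting = at the warehouse) is presupposed.
Fact (6) keeps agent = Keiko, thing = the lantern, setting = at the warehouse but has recipient = Sarah; that refutes the reply.
(Fact (3) would refute a reading with focus on the setting — but that is not what the question asks.)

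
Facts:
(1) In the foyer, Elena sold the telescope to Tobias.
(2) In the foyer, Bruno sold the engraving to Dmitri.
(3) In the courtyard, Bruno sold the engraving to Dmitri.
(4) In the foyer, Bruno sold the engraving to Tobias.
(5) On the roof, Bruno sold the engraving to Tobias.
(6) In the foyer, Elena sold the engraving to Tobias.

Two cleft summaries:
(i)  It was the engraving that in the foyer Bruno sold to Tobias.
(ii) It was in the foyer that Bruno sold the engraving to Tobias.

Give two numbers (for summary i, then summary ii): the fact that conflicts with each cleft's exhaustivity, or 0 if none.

Summary (i) focuses "the engraving" (the thing); background same agent, recipient, setting (Bruno / Tobias / in the foyer). No fact matches that background with a different thing, so 0.
Summary (ii) focuses "in the foyer" (the setting); background same agent, thing, recipient (Bruno / the engraving / Tobias). Fact (5) matches that background with setting = on the roof — refutes (ii).

0, 5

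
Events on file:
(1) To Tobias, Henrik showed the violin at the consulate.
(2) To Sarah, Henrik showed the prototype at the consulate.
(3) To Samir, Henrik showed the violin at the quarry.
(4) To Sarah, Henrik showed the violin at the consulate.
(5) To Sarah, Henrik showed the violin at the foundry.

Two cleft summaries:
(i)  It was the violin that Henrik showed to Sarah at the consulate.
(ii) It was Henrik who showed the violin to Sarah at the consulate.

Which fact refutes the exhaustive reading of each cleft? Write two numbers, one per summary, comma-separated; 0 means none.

2, 0

Summary (i) focuses "the violin" (the thing); background Henrik as agent and Sarah as recipient and at the consulate as setting. Fact (2) matches that background with thing = the prototype — refutes (i).
Summary (ii) focuses "Henrik" (the agent); background the violin as thing and Sarah as recipient and at the consulate as setting. No fact matches that background with a different agent, so 0.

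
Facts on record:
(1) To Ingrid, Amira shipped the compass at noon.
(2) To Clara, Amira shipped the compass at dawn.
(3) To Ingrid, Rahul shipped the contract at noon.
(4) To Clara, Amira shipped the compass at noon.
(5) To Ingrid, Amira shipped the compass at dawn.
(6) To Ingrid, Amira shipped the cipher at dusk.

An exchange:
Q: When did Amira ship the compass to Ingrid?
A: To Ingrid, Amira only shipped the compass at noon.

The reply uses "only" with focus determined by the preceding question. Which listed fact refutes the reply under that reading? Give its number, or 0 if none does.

5

The question "When did ...?" targets the setting, so in the reply the focus falls on "at noon".
"Only" then excludes alternative settings while the background — same agent, thing, recipient (Amira / the compass / Ingrid) — is held fixed.
Fact (5) keeps same agent, thing, recipient (Amira / the compass / Ingrid) but has setting = at dawn; that refutes the reply.
(Fact (4) would refute a reading with focus on the recipient — but that is not what the question asks.)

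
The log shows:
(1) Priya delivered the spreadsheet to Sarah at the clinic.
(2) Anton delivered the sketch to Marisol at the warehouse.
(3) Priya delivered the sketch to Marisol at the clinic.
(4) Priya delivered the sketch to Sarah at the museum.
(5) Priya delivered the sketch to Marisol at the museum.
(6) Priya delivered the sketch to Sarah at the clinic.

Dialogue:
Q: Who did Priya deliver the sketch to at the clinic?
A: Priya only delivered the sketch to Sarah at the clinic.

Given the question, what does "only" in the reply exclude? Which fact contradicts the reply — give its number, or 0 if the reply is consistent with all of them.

3

Answering "Who did ... to ...?" puts focus on the recipient — here, "Sarah".
So "only" ranges over recipients; the rest (agent = Priya, thing = the sketch, setting = at the clinic) is presupposed.
Fact (3) shares the background with a different recipient (Marisol) — counterexample.
(Fact (1) would refute a reading with focus on the thing — but that is not what the question asks.)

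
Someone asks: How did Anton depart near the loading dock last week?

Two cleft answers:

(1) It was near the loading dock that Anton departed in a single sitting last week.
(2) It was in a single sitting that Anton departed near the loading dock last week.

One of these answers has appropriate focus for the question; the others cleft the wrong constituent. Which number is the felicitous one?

2

The question word "how" targets the manner.
Option (1) clefts "near the loading dock" — the location, not what was asked.
Option (2) clefts "in a single sitting" — that matches what the question asks about.
So the congruent reply is (2).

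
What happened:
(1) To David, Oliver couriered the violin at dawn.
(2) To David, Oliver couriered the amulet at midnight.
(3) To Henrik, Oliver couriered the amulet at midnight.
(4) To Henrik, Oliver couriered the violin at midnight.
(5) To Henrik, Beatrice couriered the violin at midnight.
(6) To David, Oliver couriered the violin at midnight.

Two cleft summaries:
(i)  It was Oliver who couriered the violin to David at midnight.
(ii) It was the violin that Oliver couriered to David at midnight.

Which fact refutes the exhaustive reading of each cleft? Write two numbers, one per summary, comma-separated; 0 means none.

0, 2

Summary (i) focuses "Oliver" (the agent); background same thing, recipient, setting (the violin / David / at midnight). No fact matches that background with a different agent, so 0.
Summary (ii) focuses "the violin" (the thing); background same agent, recipient, setting (Oliver / David / at midnight). Fact (2) matches that background with thing = the amulet — refutes (ii).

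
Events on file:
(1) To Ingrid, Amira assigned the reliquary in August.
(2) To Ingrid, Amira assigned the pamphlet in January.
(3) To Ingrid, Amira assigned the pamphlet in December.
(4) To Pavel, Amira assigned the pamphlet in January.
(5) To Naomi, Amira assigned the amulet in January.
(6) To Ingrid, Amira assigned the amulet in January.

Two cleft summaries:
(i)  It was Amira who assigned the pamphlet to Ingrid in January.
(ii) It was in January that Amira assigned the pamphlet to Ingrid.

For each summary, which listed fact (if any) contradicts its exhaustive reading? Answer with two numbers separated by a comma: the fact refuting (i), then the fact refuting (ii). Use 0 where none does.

0, 3

(i): focus "Amira". No fact shares the pamphlet as thing and Ingrid as recipient and in January as setting with a different agent. 0.
(ii): focus "in January". Looking for Amira as agent and the pamphlet as thing and Ingrid as recipient with some other setting — fact (3) has in December there. Refuted.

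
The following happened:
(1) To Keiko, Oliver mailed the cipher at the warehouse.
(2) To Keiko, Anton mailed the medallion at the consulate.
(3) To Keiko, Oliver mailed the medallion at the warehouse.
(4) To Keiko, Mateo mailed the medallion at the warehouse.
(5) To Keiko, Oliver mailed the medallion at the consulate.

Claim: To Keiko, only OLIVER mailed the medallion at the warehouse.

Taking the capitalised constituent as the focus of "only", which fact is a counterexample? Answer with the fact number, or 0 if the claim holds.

4

The capitals mark "Oliver" as focus. So "only" rules out other agents, with the rest (the medallion as thing and Keiko as recipient and at the warehouse as setting) as background.
Fact (4) matches on the medallion as thing and Keiko as recipient and at the warehouse as setting, but has agent = Mateo instead. That refutes the claim.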